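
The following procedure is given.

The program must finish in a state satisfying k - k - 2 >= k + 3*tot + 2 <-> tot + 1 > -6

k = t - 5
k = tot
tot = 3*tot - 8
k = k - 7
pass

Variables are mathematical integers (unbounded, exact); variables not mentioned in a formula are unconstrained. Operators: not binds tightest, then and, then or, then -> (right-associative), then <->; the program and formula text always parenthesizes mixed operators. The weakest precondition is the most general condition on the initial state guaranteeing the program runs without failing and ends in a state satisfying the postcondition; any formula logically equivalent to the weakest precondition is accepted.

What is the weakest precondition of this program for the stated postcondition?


Working backward. After the program, the postcondition k - k - 2 >= k + 3*tot + 2 <-> tot + 1 > -6 must hold; in canonical form it is k + 3*tot <= -4 <-> tot > -7.
Before skip: k + 3*tot <= -4 <-> tot > -7
Before k := k - 7: k + 3*tot <= 3 <-> tot > -7
Before tot := 3*tot - 8: k + 9*tot <= 27 <-> 3*tot > 1
Before k := tot: 10*tot <= 27 <-> 3*tot > 1
Before k := t - 5: 10*tot <= 27 <-> 3*tot > 1
Answer: WP = 10*tot <= 27 <-> 3*tot > 1


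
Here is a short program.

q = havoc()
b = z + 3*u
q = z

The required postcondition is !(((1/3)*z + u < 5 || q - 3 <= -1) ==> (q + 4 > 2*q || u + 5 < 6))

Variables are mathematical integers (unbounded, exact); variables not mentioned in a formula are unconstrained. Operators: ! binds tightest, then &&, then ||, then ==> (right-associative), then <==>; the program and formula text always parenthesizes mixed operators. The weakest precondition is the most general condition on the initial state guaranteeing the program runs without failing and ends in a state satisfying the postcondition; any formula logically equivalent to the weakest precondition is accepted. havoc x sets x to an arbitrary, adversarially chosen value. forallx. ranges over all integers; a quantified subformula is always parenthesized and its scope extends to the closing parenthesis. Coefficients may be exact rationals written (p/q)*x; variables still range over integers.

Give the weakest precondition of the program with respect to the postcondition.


Working backward. After the program, the postcondition !(((1/3)*z + u < 5 || q - 3 <= -1) ==> (q + 4 > 2*q || u + 5 < 6)) must hold; in canonical form it is !((u + (1/3)*z < 5 || q <= 2) ==> (q < 4 || u < 1)).
Before q := z: !((u + (1/3)*z < 5 || z <= 2) ==> (z < 4 || u < 1))
Before b := z + 3*u: !((u + (1/3)*z < 5 || z <= 2) ==> (z < 4 || u < 1))
Before havoc q: !((u + (1/3)*z < 5 || z <= 2) ==> (z < 4 || u < 1))
Answer: WP = !((u + (1/3)*z < 5 || z <= 2) ==> (z < 4 || u < 1))


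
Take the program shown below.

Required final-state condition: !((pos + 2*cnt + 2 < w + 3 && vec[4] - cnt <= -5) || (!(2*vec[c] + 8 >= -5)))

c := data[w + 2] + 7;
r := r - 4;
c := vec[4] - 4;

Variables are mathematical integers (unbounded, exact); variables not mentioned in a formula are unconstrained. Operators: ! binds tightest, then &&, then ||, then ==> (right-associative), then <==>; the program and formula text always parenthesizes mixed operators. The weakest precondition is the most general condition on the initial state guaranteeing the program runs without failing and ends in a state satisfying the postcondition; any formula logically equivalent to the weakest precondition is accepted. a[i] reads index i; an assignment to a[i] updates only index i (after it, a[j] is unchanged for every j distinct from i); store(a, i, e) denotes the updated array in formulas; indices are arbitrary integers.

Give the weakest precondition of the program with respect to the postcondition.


Working backward. After the program, the postcondition !((pos + 2*cnt + 2 < w + 3 && vec[4] - cnt <= -5) || (!(2*vec[c] + 8 >= -5))) must hold; in canonical form it is !((2*cnt + pos < w + 1 && vec[4] <= cnt - 5) || (!(2*vec[c] >= -13))).
Before c := vec[4] - 4: !((2*cnt + pos < w + 1 && vec[4] <= cnt - 5) || (!(2*vec[vec[4] - 4] >= -13)))
Before r := r - 4: !((2*cnt + pos < w + 1 && vec[4] <= cnt - 5) || (!(2*vec[vec[4] - 4] >= -13)))
Before c := data[w + 2] + 7: !((2*cnt + pos < w + 1 && vec[4] <= cnt - 5) || (!(2*vec[vec[4] - 4] >= -13)))
Answer: WP = !((2*cnt + pos < w + 1 && vec[4] <= cnt - 5) || (!(2*vec[vec[4] - 4] >= -13)))


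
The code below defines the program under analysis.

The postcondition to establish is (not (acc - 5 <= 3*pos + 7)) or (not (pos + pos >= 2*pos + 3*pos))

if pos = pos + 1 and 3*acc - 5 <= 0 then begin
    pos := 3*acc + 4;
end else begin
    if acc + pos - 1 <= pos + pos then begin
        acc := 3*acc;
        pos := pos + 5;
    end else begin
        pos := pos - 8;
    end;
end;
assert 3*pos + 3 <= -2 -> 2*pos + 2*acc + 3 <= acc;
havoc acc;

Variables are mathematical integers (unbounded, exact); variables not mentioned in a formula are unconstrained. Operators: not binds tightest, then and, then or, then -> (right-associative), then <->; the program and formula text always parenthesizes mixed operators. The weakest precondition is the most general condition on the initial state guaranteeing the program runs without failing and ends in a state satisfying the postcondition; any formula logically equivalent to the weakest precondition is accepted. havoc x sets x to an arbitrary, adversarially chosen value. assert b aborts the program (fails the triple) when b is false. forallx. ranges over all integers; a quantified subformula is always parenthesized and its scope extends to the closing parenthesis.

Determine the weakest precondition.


Working backward. After the program, the postcondition (not (acc - 5 <= 3*pos + 7)) or (not (pos + pos >= 2*pos + 3*pos)) must hold; in canonical form it is (not (acc <= 3*pos + 12)) or (not (3*pos <= 0)).
Before havoc acc: forall acc_1. ((not (acc_1 <= 3*pos + 12)) or (not (3*pos <= 0)))
Before assert 3*pos + 3 <= -2 -> 2*pos + 2*acc + 3 <= acc: (3*pos <= -5 -> acc + 2*pos <= -3) and (forall acc_1. ((not (acc_1 <= 3*pos + 12)) or (not (3*pos <= 0))))
Then branch requires (9*acc <= -17 -> 7*acc <= -11) and (forall acc_1. ((not (acc_1 <= 9*acc + 24)) or (not (9*acc <= -12)))); else branch requires (acc <= pos + 1 -> ((3*pos <= -20 -> 3*acc + 2*pos <= -13) and (forall acc_1. ((not (acc_1 <= 3*pos + 27)) or (not (3*pos <= -15)))))) and ((not (acc <= pos + 1)) -> ((3*pos <= 19 -> acc + 2*pos <= 13) and (forall acc_1. ((not (acc_1 <= 3*pos - 12)) or (not (3*pos <= 24)))))).
Before the if: (acc <= pos + 1 -> ((3*pos <= -20 -> 3*acc + 2*pos <= -13) and (forall acc_1. ((not (acc_1 <= 3*pos + 27)) or (not (3*pos <= -15)))))) and ((not (acc <= pos + 1)) -> ((3*pos <= 19 -> acc + 2*pos <= 13) and (forall acc_1. ((not (acc_1 <= 3*pos - 12)) or (not (3*pos <= 24))))))
Answer: WP = (acc <= pos + 1 -> ((3*pos <= -20 -> 3*acc + 2*pos <= -13) and (forall acc_1. ((not (acc_1 <= 3*pos + 27)) or (not (3*pos <= -15)))))) and ((not (acc <= pos + 1)) -> ((3*pos <= 19 -> acc + 2*pos <= 13) and (forall acc_1. ((not (acc_1 <= 3*pos - 12)) or (not (3*pos <= 24))))))


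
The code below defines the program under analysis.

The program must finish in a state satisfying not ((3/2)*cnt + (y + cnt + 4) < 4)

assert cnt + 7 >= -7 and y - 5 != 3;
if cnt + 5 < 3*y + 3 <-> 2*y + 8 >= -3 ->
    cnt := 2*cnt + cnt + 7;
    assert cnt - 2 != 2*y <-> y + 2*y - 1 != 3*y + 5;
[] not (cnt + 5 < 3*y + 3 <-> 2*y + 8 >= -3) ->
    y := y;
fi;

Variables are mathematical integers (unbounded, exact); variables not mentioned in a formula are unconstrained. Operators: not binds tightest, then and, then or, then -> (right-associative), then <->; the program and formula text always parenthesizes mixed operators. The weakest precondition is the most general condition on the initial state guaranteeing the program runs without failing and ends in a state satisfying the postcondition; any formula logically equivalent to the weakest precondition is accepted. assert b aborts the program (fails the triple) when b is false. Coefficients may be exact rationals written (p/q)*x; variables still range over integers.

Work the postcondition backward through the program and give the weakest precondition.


Working backward. After the program, the postcondition not ((3/2)*cnt + (y + cnt + 4) < 4) must hold; in canonical form it is not ((5/2)*cnt + y < 0).
Then branch requires 3*cnt != 2*y - 5 and (not ((15/2)*cnt + y < -35/2)); else branch requires not ((5/2)*cnt + y < 0).
Before the if: ((cnt < 3*y - 2 <-> 2*y >= -11) -> (3*cnt != 2*y - 5 and (not ((15/2)*cnt + y < -35/2)))) and ((not (cnt < 3*y - 2 <-> 2*y >= -11)) -> (not ((5/2)*cnt + y < 0)))
Before assert cnt + 7 >= -7 and y - 5 != 3: cnt >= -14 and y != 8 and ((cnt < 3*y - 2 <-> 2*y >= -11) -> (3*cnt != 2*y - 5 and (not ((15/2)*cnt + y < -35/2)))) and ((not (cnt < 3*y - 2 <-> 2*y >= -11)) -> (not ((5/2)*cnt + y < 0)))
Answer: WP = cnt >= -14 and y != 8 and ((cnt < 3*y - 2 <-> 2*y >= -11) -> (3*cnt != 2*y - 5 and (not ((15/2)*cnt + y < -35/2)))) and ((not (cnt < 3*y - 2 <-> 2*y >= -11)) -> (not ((5/2)*cnt + y < 0)))


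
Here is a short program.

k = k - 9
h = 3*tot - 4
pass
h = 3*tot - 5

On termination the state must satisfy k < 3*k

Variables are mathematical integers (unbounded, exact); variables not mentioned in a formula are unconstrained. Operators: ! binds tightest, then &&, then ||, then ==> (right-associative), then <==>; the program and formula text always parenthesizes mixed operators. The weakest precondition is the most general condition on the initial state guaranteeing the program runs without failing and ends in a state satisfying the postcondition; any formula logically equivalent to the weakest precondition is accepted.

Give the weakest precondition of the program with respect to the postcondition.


Working backward. After the program, the postcondition k < 3*k must hold; in canonical form it is 2*k > 0.
Before h := 3*tot - 5: 2*k > 0
Before skip: 2*k > 0
Before h := 3*tot - 4: 2*k > 0
Before k := k - 9: 2*k > 18
Answer: WP = 2*k > 18


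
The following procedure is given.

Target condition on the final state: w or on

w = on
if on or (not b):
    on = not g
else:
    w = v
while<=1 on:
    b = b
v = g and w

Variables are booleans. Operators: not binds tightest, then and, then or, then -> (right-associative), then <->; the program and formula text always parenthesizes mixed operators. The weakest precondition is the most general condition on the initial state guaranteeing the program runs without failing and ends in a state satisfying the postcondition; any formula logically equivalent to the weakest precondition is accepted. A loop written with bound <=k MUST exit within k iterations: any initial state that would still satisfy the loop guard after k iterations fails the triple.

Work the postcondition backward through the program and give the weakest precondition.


Working backward. After the program, w or on must hold.
Before v := g and w: w or on
Before the loop (bound <=1), unroll the exhaustion recursion (WP_0 = exit-now case; WP_j = one more guarded iteration, up to j = 1):
  WP_0: (not on) and (w or on)
  WP_1: (on -> ((not on) and (w or on))) and ((not on) -> (w or on))
So before the loop: (on -> ((not on) and (w or on))) and ((not on) -> (w or on))
Then branch requires ((not g) -> (g and (w or (not g)))) and (g -> (w or (not g))); else branch requires (on -> ((not on) and (v or on))) and ((not on) -> (v or on)).
Before the if: ((on or (not b)) -> (((not g) -> (g and (w or (not g)))) and (g -> (w or (not g))))) and ((not (on or (not b))) -> ((on -> ((not on) and (v or on))) and ((not on) -> (v or on))))
Before w := on: ((on or (not b)) -> (((not g) -> (g and (on or (not g)))) and (g -> (on or (not g))))) and ((not (on or (not b))) -> ((on -> ((not on) and (v or on))) and ((not on) -> (v or on))))
Answer: WP = ((on or (not b)) -> (((not g) -> (g and (on or (not g)))) and (g -> (on or (not g))))) and ((not (on or (not b))) -> ((on -> ((not on) and (v or on))) and ((not on) -> (v or on))))


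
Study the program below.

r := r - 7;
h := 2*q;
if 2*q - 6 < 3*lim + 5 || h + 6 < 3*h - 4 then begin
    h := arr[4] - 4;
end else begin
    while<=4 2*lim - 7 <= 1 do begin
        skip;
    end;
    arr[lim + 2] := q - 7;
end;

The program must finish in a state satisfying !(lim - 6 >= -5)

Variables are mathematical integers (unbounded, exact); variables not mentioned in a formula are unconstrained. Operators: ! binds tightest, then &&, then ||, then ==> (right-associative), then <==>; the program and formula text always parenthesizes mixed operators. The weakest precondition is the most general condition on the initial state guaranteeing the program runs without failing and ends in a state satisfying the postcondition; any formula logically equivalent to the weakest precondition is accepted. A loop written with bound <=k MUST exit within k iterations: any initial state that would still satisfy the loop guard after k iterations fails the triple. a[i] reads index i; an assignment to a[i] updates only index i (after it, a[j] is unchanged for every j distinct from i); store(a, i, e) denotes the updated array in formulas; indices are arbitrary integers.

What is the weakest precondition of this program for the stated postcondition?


Working backward. After the program, the postcondition !(lim - 6 >= -5) must hold; in canonical form it is !(lim >= 1).
Then branch requires !(lim >= 1); else branch requires (2*lim <= 8 ==> ((2*lim <= 8 ==> ((2*lim <= 8 ==> ((2*lim <= 8 ==> ((!(2*lim <= 8)) && (!(lim >= 1)))) && ((!(2*lim <= 8)) ==> (!(lim >= 1))))) && ((!(2*lim <= 8)) ==> (!(lim >= 1))))) && ((!(2*lim <= 8)) ==> (!(lim >= 1))))) && ((!(2*lim <= 8)) ==> (!(lim >= 1))).
Before the if: ((2*q < 3*lim + 11 || 2*h > 10) ==> (!(lim >= 1))) && ((!(2*q < 3*lim + 11 || 2*h > 10)) ==> ((2*lim <= 8 ==> ((2*lim <= 8 ==> ((2*lim <= 8 ==> ((2*lim <= 8 ==> ((!(2*lim <= 8)) && (!(lim >= 1)))) && ((!(2*lim <= 8)) ==> (!(lim >= 1))))) && ((!(2*lim <= 8)) ==> (!(lim >= 1))))) && ((!(2*lim <= 8)) ==> (!(lim >= 1))))) && ((!(2*lim <= 8)) ==> (!(lim >= 1)))))
Before h := 2*q: ((2*q < 3*lim + 11 || 4*q > 10) ==> (!(lim >= 1))) && ((!(2*q < 3*lim + 11 || 4*q > 10)) ==> ((2*lim <= 8 ==> ((2*lim <= 8 ==> ((2*lim <= 8 ==> ((2*lim <= 8 ==> ((!(2*lim <= 8)) && (!(lim >= 1)))) && ((!(2*lim <= 8)) ==> (!(lim >= 1))))) && ((!(2*lim <= 8)) ==> (!(lim >= 1))))) && ((!(2*lim <= 8)) ==> (!(lim >= 1))))) && ((!(2*lim <= 8)) ==> (!(lim >= 1)))))
Before r := r - 7: ((2*q < 3*lim + 11 || 4*q > 10) ==> (!(lim >= 1))) && ((!(2*q < 3*lim + 11 || 4*q > 10)) ==> ((2*lim <= 8 ==> ((2*lim <= 8 ==> ((2*lim <= 8 ==> ((2*lim <= 8 ==> ((!(2*lim <= 8)) && (!(lim >= 1)))) && ((!(2*lim <= 8)) ==> (!(lim >= 1))))) && ((!(2*lim <= 8)) ==> (!(lim >= 1))))) && ((!(2*lim <= 8)) ==> (!(lim >= 1))))) && ((!(2*lim <= 8)) ==> (!(lim >= 1)))))
Answer: WP = ((2*q < 3*lim + 11 || 4*q > 10) ==> (!(lim >= 1))) && ((!(2*q < 3*lim + 11 || 4*q > 10)) ==> ((2*lim <= 8 ==> ((2*lim <= 8 ==> ((2*lim <= 8 ==> ((2*lim <= 8 ==> ((!(2*lim <= 8)) && (!(lim >= 1)))) && ((!(2*lim <= 8)) ==> (!(lim >= 1))))) && ((!(2*lim <= 8)) ==> (!(lim >= 1))))) && ((!(2*lim <= 8)) ==> (!(lim >= 1))))) && ((!(2*lim <= 8)) ==> (!(lim >= 1)))))


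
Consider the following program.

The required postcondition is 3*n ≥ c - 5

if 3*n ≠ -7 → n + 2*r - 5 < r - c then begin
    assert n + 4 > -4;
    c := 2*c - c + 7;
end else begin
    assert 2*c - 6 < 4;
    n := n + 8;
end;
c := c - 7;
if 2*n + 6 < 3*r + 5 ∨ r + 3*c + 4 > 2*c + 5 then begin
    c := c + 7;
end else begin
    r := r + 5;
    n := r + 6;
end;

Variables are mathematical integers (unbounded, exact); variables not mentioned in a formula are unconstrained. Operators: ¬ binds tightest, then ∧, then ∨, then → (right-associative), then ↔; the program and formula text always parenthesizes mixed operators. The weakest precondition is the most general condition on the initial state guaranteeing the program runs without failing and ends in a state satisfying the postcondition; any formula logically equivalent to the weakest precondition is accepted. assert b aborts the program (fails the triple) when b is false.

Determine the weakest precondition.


Working backward. After the program, 3*n ≥ c - 5 must hold.
Then branch requires 3*n ≥ c + 2; else branch requires 3*r ≥ c - 38.
Before the if: ((2*n < 3*r - 1 ∨ c + r > 1) → 3*n ≥ c + 2) ∧ ((¬(2*n < 3*r - 1 ∨ c + r > 1)) → 3*r ≥ c - 38)
Before c := c - 7: ((2*n < 3*r - 1 ∨ c + r > 8) → 3*n ≥ c - 5) ∧ ((¬(2*n < 3*r - 1 ∨ c + r > 8)) → 3*r ≥ c - 45)
Then branch requires n > -8 ∧ ((2*n < 3*r - 1 ∨ c + r > 1) → 3*n ≥ c + 2) ∧ ((¬(2*n < 3*r - 1 ∨ c + r > 1)) → 3*r ≥ c - 38); else branch requires 2*c < 10 ∧ ((2*n < 3*r - 17 ∨ c + r > 8) → 3*n ≥ c - 29) ∧ ((¬(2*n < 3*r - 17 ∨ c + r > 8)) → 3*r ≥ c - 45).
Before the if: ((3*n ≠ -7 → c + n + r < 5) → (n > -8 ∧ ((2*n < 3*r - 1 ∨ c + r > 1) → 3*n ≥ c + 2) ∧ ((¬(2*n < 3*r - 1 ∨ c + r > 1)) → 3*r ≥ c - 38))) ∧ ((¬(3*n ≠ -7 → c + n + r < 5)) → (2*c < 10 ∧ ((2*n < 3*r - 17 ∨ c + r > 8) → 3*n ≥ c - 29) ∧ ((¬(2*n < 3*r - 17 ∨ c + r > 8)) → 3*r ≥ c - 45)))
Answer: WP = ((3*n ≠ -7 → c + n + r < 5) → (n > -8 ∧ ((2*n < 3*r - 1 ∨ c + r > 1) → 3*n ≥ c + 2) ∧ ((¬(2*n < 3*r - 1 ∨ c + r > 1)) → 3*r ≥ c - 38))) ∧ ((¬(3*n ≠ -7 → c + n + r < 5)) → (2*c < 10 ∧ ((2*n < 3*r - 17 ∨ c + r > 8) → 3*n ≥ c - 29) ∧ ((¬(2*n < 3*r - 17 ∨ c + r > 8)) → 3*r ≥ c - 45)))


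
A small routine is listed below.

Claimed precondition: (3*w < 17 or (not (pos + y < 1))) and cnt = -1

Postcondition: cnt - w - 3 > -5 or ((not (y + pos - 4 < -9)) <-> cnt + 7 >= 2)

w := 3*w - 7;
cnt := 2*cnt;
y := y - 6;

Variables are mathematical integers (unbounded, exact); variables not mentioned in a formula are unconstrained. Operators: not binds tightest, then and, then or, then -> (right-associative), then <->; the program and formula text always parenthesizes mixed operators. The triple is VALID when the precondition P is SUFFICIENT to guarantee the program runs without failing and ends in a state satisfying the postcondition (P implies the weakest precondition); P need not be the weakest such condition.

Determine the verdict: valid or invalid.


Working backward. After the program, the postcondition cnt - w - 3 > -5 or ((not (y + pos - 4 < -9)) <-> cnt + 7 >= 2) must hold; in canonical form it is cnt > w - 2 or ((not (pos + y < -5)) <-> cnt >= -5).
Before y := y - 6: cnt > w - 2 or ((not (pos + y < 1)) <-> cnt >= -5)
Before cnt := 2*cnt: 2*cnt > w - 2 or ((not (pos + y < 1)) <-> 2*cnt >= -5)
Before w := 3*w - 7: 2*cnt > 3*w - 9 or ((not (pos + y < 1)) <-> 2*cnt >= -5)
The weakest precondition is 2*cnt > 3*w - 9 or ((not (pos + y < 1)) <-> 2*cnt >= -5).
Check whether (3*w < 17 or (not (pos + y < 1))) and cnt = -1 implies it.
Countermodel: at the initial state cnt = -1, pos = 0, w = 3, y = 0, the precondition holds but the weakest precondition fails.
Answer: invalid


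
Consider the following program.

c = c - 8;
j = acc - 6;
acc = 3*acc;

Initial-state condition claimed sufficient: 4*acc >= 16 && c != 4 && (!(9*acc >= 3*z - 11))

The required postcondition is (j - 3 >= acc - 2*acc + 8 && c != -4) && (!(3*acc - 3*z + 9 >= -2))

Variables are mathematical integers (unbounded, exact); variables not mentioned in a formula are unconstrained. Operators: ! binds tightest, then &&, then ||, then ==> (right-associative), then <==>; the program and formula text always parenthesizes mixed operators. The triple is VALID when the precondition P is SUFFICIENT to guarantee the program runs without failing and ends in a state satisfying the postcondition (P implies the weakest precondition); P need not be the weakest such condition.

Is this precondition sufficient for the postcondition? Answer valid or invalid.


Working backward. After the program, the postcondition (j - 3 >= acc - 2*acc + 8 && c != -4) && (!(3*acc - 3*z + 9 >= -2)) must hold; in canonical form it is acc + j >= 11 && c != -4 && (!(3*acc >= 3*z - 11)).
Before acc := 3*acc: 3*acc + j >= 11 && c != -4 && (!(9*acc >= 3*z - 11))
Before j := acc - 6: 4*acc >= 17 && c != -4 && (!(9*acc >= 3*z - 11))
Before c := c - 8: 4*acc >= 17 && c != 4 && (!(9*acc >= 3*z - 11))
The weakest precondition is 4*acc >= 17 && c != 4 && (!(9*acc >= 3*z - 11)).
Check whether 4*acc >= 16 && c != 4 && (!(9*acc >= 3*z - 11)) implies it.
Countermodel: at the initial state acc = 4, c = 5, z = 16, the precondition holds but the weakest precondition fails.
Answer: invalid


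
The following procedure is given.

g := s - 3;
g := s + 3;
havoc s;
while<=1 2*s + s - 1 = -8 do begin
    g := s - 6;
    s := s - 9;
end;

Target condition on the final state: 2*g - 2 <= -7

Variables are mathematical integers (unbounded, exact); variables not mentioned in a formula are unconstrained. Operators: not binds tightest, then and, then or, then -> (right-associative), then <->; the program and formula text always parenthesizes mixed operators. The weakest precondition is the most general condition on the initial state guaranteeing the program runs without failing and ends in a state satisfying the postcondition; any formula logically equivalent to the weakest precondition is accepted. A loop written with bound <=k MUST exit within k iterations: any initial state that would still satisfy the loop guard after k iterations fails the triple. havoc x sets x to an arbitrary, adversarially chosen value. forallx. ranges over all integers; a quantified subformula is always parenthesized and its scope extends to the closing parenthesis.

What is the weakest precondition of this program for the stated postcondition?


Working backward. After the program, the postcondition 2*g - 2 <= -7 must hold; in canonical form it is 2*g <= -5.
Before the loop (bound <=1), unroll the exhaustion recursion (WP_0 = exit-now case; WP_j = one more guarded iteration, up to j = 1):
  WP_0: (not (3*s = -7)) and 2*g <= -5
  WP_1: (3*s = -7 -> ((not (3*s = 20)) and 2*s <= 7)) and ((not (3*s = -7)) -> 2*g <= -5)
So before the loop: (3*s = -7 -> ((not (3*s = 20)) and 2*s <= 7)) and ((not (3*s = -7)) -> 2*g <= -5)
Before havoc s: forall s_1. ((3*s_1 = -7 -> ((not (3*s_1 = 20)) and 2*s_1 <= 7)) and ((not (3*s_1 = -7)) -> 2*g <= -5))
Before g := s + 3: forall s_1. ((3*s_1 = -7 -> ((not (3*s_1 = 20)) and 2*s_1 <= 7)) and ((not (3*s_1 = -7)) -> 2*s <= -11))
Before g := s - 3: forall s_1. ((3*s_1 = -7 -> ((not (3*s_1 = 20)) and 2*s_1 <= 7)) and ((not (3*s_1 = -7)) -> 2*s <= -11))
Answer: WP = forall s_1. ((3*s_1 = -7 -> ((not (3*s_1 = 20)) and 2*s_1 <= 7)) and ((not (3*s_1 = -7)) -> 2*s <= -11))


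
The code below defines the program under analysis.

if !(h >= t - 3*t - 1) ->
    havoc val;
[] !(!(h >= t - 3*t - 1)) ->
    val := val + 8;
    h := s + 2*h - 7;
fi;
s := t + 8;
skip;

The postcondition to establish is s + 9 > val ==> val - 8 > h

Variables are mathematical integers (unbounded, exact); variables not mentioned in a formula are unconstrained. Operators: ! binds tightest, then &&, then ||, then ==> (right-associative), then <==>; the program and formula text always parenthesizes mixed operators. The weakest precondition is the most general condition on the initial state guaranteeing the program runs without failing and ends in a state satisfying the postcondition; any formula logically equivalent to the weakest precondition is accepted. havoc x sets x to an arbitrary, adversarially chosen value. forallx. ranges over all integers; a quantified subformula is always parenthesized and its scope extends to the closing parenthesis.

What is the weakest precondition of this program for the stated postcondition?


Working backward. After the program, the postcondition s + 9 > val ==> val - 8 > h must hold; in canonical form it is s > val - 9 ==> val > h + 8.
Before skip: s > val - 9 ==> val > h + 8
Before s := t + 8: t > val - 17 ==> val > h + 8
Then branch requires forall val_1. (t > val_1 - 17 ==> val_1 > h + 8); else branch requires t > val - 9 ==> val > 2*h + s - 7.
Before the if: ((!(h + 2*t >= -1)) ==> (forall val_1. (t > val_1 - 17 ==> val_1 > h + 8))) && (h + 2*t >= -1 ==> (t > val - 9 ==> val > 2*h + s - 7))
Answer: WP = ((!(h + 2*t >= -1)) ==> (forall val_1. (t > val_1 - 17 ==> val_1 > h + 8))) && (h + 2*t >= -1 ==> (t > val - 9 ==> val > 2*h + s - 7))


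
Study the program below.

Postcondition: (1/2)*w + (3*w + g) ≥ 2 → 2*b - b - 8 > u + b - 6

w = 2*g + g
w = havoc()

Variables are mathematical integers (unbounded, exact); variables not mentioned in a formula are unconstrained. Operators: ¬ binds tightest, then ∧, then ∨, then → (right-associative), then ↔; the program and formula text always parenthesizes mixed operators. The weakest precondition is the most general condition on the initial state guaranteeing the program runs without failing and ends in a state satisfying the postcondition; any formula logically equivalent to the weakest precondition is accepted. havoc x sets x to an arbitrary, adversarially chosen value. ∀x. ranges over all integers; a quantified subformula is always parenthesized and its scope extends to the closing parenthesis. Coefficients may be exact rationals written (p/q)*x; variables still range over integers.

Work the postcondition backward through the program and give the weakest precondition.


Working backward. After the program, the postcondition (1/2)*w + (3*w + g) ≥ 2 → 2*b - b - 8 > u + b - 6 must hold; in canonical form it is g + (7/2)*w ≥ 2 → u < -2.
Before havoc w: ∀w_1. (g + (7/2)*w_1 ≥ 2 → u < -2)
Before w := 2*g + g: ∀w_1. (g + (7/2)*w_1 ≥ 2 → u < -2)
Answer: WP = ∀w_1. (g + (7/2)*w_1 ≥ 2 → u < -2)


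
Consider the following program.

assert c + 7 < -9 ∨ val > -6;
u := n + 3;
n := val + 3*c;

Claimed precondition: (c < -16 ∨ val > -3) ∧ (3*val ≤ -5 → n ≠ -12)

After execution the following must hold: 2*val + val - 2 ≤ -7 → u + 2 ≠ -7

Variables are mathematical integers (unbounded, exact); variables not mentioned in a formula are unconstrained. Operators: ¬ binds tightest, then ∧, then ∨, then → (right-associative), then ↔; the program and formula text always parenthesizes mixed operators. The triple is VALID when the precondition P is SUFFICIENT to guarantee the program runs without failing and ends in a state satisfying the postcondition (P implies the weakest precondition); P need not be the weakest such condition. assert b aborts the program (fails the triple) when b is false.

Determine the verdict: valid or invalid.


Working backward. After the program, the postcondition 2*val + val - 2 ≤ -7 → u + 2 ≠ -7 must hold; in canonical form it is 3*val ≤ -5 → u ≠ -9.
Before n := val + 3*c: 3*val ≤ -5 → u ≠ -9
Before u := n + 3: 3*val ≤ -5 → n ≠ -12
Before assert c + 7 < -9 ∨ val > -6: (c < -16 ∨ val > -6) ∧ (3*val ≤ -5 → n ≠ -12)
The weakest precondition is (c < -16 ∨ val > -6) ∧ (3*val ≤ -5 → n ≠ -12).
Check whether (c < -16 ∨ val > -3) ∧ (3*val ≤ -5 → n ≠ -12) implies it.
Every state satisfying the precondition satisfies the weakest precondition: the implication holds.
Answer: valid


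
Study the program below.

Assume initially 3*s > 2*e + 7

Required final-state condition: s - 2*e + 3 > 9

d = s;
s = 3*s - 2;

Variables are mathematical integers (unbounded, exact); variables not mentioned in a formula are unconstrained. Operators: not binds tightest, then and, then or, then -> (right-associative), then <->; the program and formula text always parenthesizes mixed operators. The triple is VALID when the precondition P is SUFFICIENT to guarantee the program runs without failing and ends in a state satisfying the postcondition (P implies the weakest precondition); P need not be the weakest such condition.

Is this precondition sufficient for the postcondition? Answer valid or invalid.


Working backward. After the program, the postcondition s - 2*e + 3 > 9 must hold; in canonical form it is s > 2*e + 6.
Before s := 3*s - 2: 3*s > 2*e + 8
Before d := s: 3*s > 2*e + 8
The weakest precondition is 3*s > 2*e + 8.
Check whether 3*s > 2*e + 7 implies it.
Countermodel: at the initial state e = -1, s = 2, the precondition holds but the weakest precondition fails.
Answer: invalid


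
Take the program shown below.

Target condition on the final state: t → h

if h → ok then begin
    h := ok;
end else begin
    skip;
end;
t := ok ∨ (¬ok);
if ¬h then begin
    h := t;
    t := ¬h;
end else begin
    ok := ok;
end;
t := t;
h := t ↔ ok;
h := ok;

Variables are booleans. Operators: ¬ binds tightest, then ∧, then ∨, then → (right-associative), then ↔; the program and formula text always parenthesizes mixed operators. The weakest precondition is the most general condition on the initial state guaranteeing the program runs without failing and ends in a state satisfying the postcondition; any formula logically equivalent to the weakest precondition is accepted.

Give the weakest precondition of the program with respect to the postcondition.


Working backward. After the program, t → h must hold.
Before h := ok: t → ok
Before h := t ↔ ok: t → ok
Before t := t: t → ok
Then branch requires (¬t) → ok; else branch requires t → ok.
Before the if: ((¬h) → ((¬t) → ok)) ∧ (h → (t → ok))
Before t := ok ∨ (¬ok): h → ok
Then branch requires true; else branch requires h → ok.
Before the if: (¬(h → ok)) → (h → ok)
Answer: WP = (¬(h → ok)) → (h → ok)


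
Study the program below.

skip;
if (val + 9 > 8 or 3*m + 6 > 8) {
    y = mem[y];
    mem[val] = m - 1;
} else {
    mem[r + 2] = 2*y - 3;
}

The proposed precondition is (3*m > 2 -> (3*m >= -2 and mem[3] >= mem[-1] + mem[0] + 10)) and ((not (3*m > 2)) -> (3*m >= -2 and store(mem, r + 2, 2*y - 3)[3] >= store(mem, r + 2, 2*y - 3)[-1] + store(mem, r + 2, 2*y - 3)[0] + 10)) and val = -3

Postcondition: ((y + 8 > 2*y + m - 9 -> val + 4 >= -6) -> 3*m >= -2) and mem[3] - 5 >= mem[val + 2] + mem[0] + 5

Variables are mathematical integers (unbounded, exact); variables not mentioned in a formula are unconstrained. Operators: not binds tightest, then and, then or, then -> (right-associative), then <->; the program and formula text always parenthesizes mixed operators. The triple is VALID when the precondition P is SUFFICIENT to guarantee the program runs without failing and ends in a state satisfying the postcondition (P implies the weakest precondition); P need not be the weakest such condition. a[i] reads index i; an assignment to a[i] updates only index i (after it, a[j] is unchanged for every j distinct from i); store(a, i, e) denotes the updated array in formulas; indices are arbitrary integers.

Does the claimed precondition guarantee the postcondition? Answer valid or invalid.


Working backward. After the program, the postcondition ((y + 8 > 2*y + m - 9 -> val + 4 >= -6) -> 3*m >= -2) and mem[3] - 5 >= mem[val + 2] + mem[0] + 5 must hold; in canonical form it is ((m + y < 17 -> val >= -10) -> 3*m >= -2) and mem[3] >= mem[val + 2] + mem[0] + 10.
Then branch requires ((mem[y] + m < 17 -> val >= -10) -> 3*m >= -2) and store(mem, val, m - 1)[3] >= store(mem, val, m - 1)[val + 2] + store(mem, val, m - 1)[0] + 10; else branch requires ((m + y < 17 -> val >= -10) -> 3*m >= -2) and store(mem, r + 2, 2*y - 3)[3] >= store(mem, r + 2, 2*y - 3)[val + 2] + store(mem, r + 2, 2*y - 3)[0] + 10.
Before the if: ((val > -1 or 3*m > 2) -> (((mem[y] + m < 17 -> val >= -10) -> 3*m >= -2) and store(mem, val, m - 1)[3] >= store(mem, val, m - 1)[val + 2] + store(mem, val, m - 1)[0] + 10)) and ((not (val > -1 or 3*m > 2)) -> (((m + y < 17 -> val >= -10) -> 3*m >= -2) and store(mem, r + 2, 2*y - 3)[3] >= store(mem, r + 2, 2*y - 3)[val + 2] + store(mem, r + 2, 2*y - 3)[0] + 10))
Before skip: ((val > -1 or 3*m > 2) -> (((mem[y] + m < 17 -> val >= -10) -> 3*m >= -2) and store(mem, val, m - 1)[3] >= store(mem, val, m - 1)[val + 2] + store(mem, val, m - 1)[0] + 10)) and ((not (val > -1 or 3*m > 2)) -> (((m + y < 17 -> val >= -10) -> 3*m >= -2) and store(mem, r + 2, 2*y - 3)[3] >= store(mem, r + 2, 2*y - 3)[val + 2] + store(mem, r + 2, 2*y - 3)[0] + 10))
The weakest precondition is ((val > -1 or 3*m > 2) -> (((mem[y] + m < 17 -> val >= -10) -> 3*m >= -2) and store(mem, val, m - 1)[3] >= store(mem, val, m - 1)[val + 2] + store(mem, val, m - 1)[0] + 10)) and ((not (val > -1 or 3*m > 2)) -> (((m + y < 17 -> val >= -10) -> 3*m >= -2) and store(mem, r + 2, 2*y - 3)[3] >= store(mem, r + 2, 2*y - 3)[val + 2] + store(mem, r + 2, 2*y - 3)[0] + 10)).
Check whether (3*m > 2 -> (3*m >= -2 and mem[3] >= mem[-1] + mem[0] + 10)) and ((not (3*m > 2)) -> (3*m >= -2 and store(mem, r + 2, 2*y - 3)[3] >= store(mem, r + 2, 2*y - 3)[-1] + store(mem, r + 2, 2*y - 3)[0] + 10)) and val = -3 implies it.
Every state satisfying the precondition satisfies the weakest precondition: the implication holds.
Answer: valid


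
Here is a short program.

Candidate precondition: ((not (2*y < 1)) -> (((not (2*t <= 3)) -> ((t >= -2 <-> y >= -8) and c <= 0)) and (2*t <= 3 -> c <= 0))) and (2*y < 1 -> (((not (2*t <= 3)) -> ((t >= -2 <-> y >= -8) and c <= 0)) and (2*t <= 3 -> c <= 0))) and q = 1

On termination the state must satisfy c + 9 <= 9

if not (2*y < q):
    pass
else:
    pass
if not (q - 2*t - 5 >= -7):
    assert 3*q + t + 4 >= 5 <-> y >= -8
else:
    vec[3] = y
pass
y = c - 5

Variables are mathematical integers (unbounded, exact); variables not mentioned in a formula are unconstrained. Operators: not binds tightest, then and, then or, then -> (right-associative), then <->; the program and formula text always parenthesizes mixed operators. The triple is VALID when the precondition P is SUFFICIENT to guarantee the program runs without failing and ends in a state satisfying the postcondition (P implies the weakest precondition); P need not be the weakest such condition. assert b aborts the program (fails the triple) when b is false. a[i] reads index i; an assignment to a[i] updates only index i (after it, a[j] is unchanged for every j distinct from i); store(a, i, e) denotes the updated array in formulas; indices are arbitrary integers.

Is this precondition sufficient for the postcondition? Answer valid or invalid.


Working backward. After the program, the postcondition c + 9 <= 9 must hold; in canonical form it is c <= 0.
Before y := c - 5: c <= 0
Before skip: c <= 0
Then branch requires (3*q + t >= 1 <-> y >= -8) and c <= 0; else branch requires c <= 0.
Before the if: ((not (q >= 2*t - 2)) -> ((3*q + t >= 1 <-> y >= -8) and c <= 0)) and (q >= 2*t - 2 -> c <= 0)
Then branch requires ((not (q >= 2*t - 2)) -> ((3*q + t >= 1 <-> y >= -8) and c <= 0)) and (q >= 2*t - 2 -> c <= 0); else branch requires ((not (q >= 2*t - 2)) -> ((3*q + t >= 1 <-> y >= -8) and c <= 0)) and (q >= 2*t - 2 -> c <= 0).
Before the if: ((not (2*y < q)) -> (((not (q >= 2*t - 2)) -> ((3*q + t >= 1 <-> y >= -8) and c <= 0)) and (q >= 2*t - 2 -> c <= 0))) and (2*y < q -> (((not (q >= 2*t - 2)) -> ((3*q + t >= 1 <-> y >= -8) and c <= 0)) and (q >= 2*t - 2 -> c <= 0)))
The weakest precondition is ((not (2*y < q)) -> (((not (q >= 2*t - 2)) -> ((3*q + t >= 1 <-> y >= -8) and c <= 0)) and (q >= 2*t - 2 -> c <= 0))) and (2*y < q -> (((not (q >= 2*t - 2)) -> ((3*q + t >= 1 <-> y >= -8) and c <= 0)) and (q >= 2*t - 2 -> c <= 0))).
Check whether ((not (2*y < 1)) -> (((not (2*t <= 3)) -> ((t >= -2 <-> y >= -8) and c <= 0)) and (2*t <= 3 -> c <= 0))) and (2*y < 1 -> (((not (2*t <= 3)) -> ((t >= -2 <-> y >= -8) and c <= 0)) and (2*t <= 3 -> c <= 0))) and q = 1 implies it.
Every state satisfying the precondition satisfies the weakest precondition: the implication holds.
Answer: valid


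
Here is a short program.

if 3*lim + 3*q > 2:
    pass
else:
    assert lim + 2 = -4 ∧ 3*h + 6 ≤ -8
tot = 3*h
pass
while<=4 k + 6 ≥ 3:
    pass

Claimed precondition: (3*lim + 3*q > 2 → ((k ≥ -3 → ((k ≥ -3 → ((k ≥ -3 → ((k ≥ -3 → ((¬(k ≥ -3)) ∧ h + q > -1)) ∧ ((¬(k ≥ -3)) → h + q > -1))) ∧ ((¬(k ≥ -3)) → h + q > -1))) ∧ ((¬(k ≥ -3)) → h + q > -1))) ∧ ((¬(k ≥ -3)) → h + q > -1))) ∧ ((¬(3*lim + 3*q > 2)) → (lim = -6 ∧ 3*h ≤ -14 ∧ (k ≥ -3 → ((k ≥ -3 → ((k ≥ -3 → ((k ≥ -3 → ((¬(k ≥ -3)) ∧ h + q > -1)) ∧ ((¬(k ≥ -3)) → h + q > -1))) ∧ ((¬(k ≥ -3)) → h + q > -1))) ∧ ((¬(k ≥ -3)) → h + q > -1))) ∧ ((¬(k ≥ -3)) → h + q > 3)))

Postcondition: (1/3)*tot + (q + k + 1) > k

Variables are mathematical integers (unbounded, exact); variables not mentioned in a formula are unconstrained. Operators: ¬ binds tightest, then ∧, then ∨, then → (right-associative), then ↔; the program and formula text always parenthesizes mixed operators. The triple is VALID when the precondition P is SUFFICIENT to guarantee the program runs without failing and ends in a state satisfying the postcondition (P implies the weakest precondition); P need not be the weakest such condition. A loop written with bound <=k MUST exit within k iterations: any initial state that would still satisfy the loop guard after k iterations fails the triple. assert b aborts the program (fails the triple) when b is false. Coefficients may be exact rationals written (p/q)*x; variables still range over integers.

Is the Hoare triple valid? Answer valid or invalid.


Working backward. After the program, the postcondition (1/3)*tot + (q + k + 1) > k must hold; in canonical form it is q + (1/3)*tot > -1.
Before the loop (bound <=4), unroll the exhaustion recursion (WP_0 = exit-now case; WP_j = one more guarded iteration, up to j = 4):
  WP_0: (¬(k ≥ -3)) ∧ q + (1/3)*tot > -1
  WP_1: (k ≥ -3 → ((¬(k ≥ -3)) ∧ q + (1/3)*tot > -1)) ∧ ((¬(k ≥ -3)) → q + (1/3)*tot > -1)
  WP_2: (k ≥ -3 → ((k ≥ -3 → ((¬(k ≥ -3)) ∧ q + (1/3)*tot > -1)) ∧ ((¬(k ≥ -3)) → q + (1/3)*tot > -1))) ∧ ((¬(k ≥ -3)) → q + (1/3)*tot > -1)
  WP_3: (k ≥ -3 → ((k ≥ -3 → ((k ≥ -3 → ((¬(k ≥ -3)) ∧ q + (1/3)*tot > -1)) ∧ ((¬(k ≥ -3)) → q + (1/3)*tot > -1))) ∧ ((¬(k ≥ -3)) → q + (1/3)*tot > -1))) ∧ ((¬(k ≥ -3)) → q + (1/3)*tot > -1)
  WP_4: (k ≥ -3 → ((k ≥ -3 → ((k ≥ -3 → ((k ≥ -3 → ((¬(k ≥ -3)) ∧ q + (1/3)*tot > -1)) ∧ ((¬(k ≥ -3)) → q + (1/3)*tot > -1))) ∧ ((¬(k ≥ -3)) → q + (1/3)*tot > -1))) ∧ ((¬(k ≥ -3)) → q + (1/3)*tot > -1))) ∧ ((¬(k ≥ -3)) → q + (1/3)*tot > -1)
So before the loop: (k ≥ -3 → ((k ≥ -3 → ((k ≥ -3 → ((k ≥ -3 → ((¬(k ≥ -3)) ∧ q + (1/3)*tot > -1)) ∧ ((¬(k ≥ -3)) → q + (1/3)*tot > -1))) ∧ ((¬(k ≥ -3)) → q + (1/3)*tot > -1))) ∧ ((¬(k ≥ -3)) → q + (1/3)*tot > -1))) ∧ ((¬(k ≥ -3)) → q + (1/3)*tot > -1)
Before skip: (k ≥ -3 → ((k ≥ -3 → ((k ≥ -3 → ((k ≥ -3 → ((¬(k ≥ -3)) ∧ q + (1/3)*tot > -1)) ∧ ((¬(k ≥ -3)) → q + (1/3)*tot > -1))) ∧ ((¬(k ≥ -3)) → q + (1/3)*tot > -1))) ∧ ((¬(k ≥ -3)) → q + (1/3)*tot > -1))) ∧ ((¬(k ≥ -3)) → q + (1/3)*tot > -1)
Before tot := 3*h: (k ≥ -3 → ((k ≥ -3 → ((k ≥ -3 → ((k ≥ -3 → ((¬(k ≥ -3)) ∧ h + q > -1)) ∧ ((¬(k ≥ -3)) → h + q > -1))) ∧ ((¬(k ≥ -3)) → h + q > -1))) ∧ ((¬(k ≥ -3)) → h + q > -1))) ∧ ((¬(k ≥ -3)) → h + q > -1)
Then branch requires (k ≥ -3 → ((k ≥ -3 → ((k ≥ -3 → ((k ≥ -3 → ((¬(k ≥ -3)) ∧ h + q > -1)) ∧ ((¬(k ≥ -3)) → h + q > -1))) ∧ ((¬(k ≥ -3)) → h + q > -1))) ∧ ((¬(k ≥ -3)) → h + q > -1))) ∧ ((¬(k ≥ -3)) → h + q > -1); else branch requires lim = -6 ∧ 3*h ≤ -14 ∧ (k ≥ -3 → ((k ≥ -3 → ((k ≥ -3 → ((k ≥ -3 → ((¬(k ≥ -3)) ∧ h + q > -1)) ∧ ((¬(k ≥ -3)) → h + q > -1))) ∧ ((¬(k ≥ -3)) → h + q > -1))) ∧ ((¬(k ≥ -3)) → h + q > -1))) ∧ ((¬(k ≥ -3)) → h + q > -1).
Before the if: (3*lim + 3*q > 2 → ((k ≥ -3 → ((k ≥ -3 → ((k ≥ -3 → ((k ≥ -3 → ((¬(k ≥ -3)) ∧ h + q > -1)) ∧ ((¬(k ≥ -3)) → h + q > -1))) ∧ ((¬(k ≥ -3)) → h + q > -1))) ∧ ((¬(k ≥ -3)) → h + q > -1))) ∧ ((¬(k ≥ -3)) → h + q > -1))) ∧ ((¬(3*lim + 3*q > 2)) → (lim = -6 ∧ 3*h ≤ -14 ∧ (k ≥ -3 → ((k ≥ -3 → ((k ≥ -3 → ((k ≥ -3 → ((¬(k ≥ -3)) ∧ h + q > -1)) ∧ ((¬(k ≥ -3)) → h + q > -1))) ∧ ((¬(k ≥ -3)) → h + q > -1))) ∧ ((¬(k ≥ -3)) → h + q > -1))) ∧ ((¬(k ≥ -3)) → h + q > -1)))
The weakest precondition is (3*lim + 3*q > 2 → ((k ≥ -3 → ((k ≥ -3 → ((k ≥ -3 → ((k ≥ -3 → ((¬(k ≥ -3)) ∧ h + q > -1)) ∧ ((¬(k ≥ -3)) → h + q > -1))) ∧ ((¬(k ≥ -3)) → h + q > -1))) ∧ ((¬(k ≥ -3)) → h + q > -1))) ∧ ((¬(k ≥ -3)) → h + q > -1))) ∧ ((¬(3*lim + 3*q > 2)) → (lim = -6 ∧ 3*h ≤ -14 ∧ (k ≥ -3 → ((k ≥ -3 → ((k ≥ -3 → ((k ≥ -3 → ((¬(k ≥ -3)) ∧ h + q > -1)) ∧ ((¬(k ≥ -3)) → h + q > -1))) ∧ ((¬(k ≥ -3)) → h + q > -1))) ∧ ((¬(k ≥ -3)) → h + q > -1))) ∧ ((¬(k ≥ -3)) → h + q > -1))).
Check whether (3*lim + 3*q > 2 → ((k ≥ -3 → ((k ≥ -3 → ((k ≥ -3 → ((k ≥ -3 → ((¬(k ≥ -3)) ∧ h + q > -1)) ∧ ((¬(k ≥ -3)) → h + q > -1))) ∧ ((¬(k ≥ -3)) → h + q > -1))) ∧ ((¬(k ≥ -3)) → h + q > -1))) ∧ ((¬(k ≥ -3)) → h + q > -1))) ∧ ((¬(3*lim + 3*q > 2)) → (lim = -6 ∧ 3*h ≤ -14 ∧ (k ≥ -3 → ((k ≥ -3 → ((k ≥ -3 → ((k ≥ -3 → ((¬(k ≥ -3)) ∧ h + q > -1)) ∧ ((¬(k ≥ -3)) → h + q > -1))) ∧ ((¬(k ≥ -3)) → h + q > -1))) ∧ ((¬(k ≥ -3)) → h + q > -1))) ∧ ((¬(k ≥ -3)) → h + q > 3))) implies it.
Every state satisfying the precondition satisfies the weakest precondition: the implication holds.
Answer: valid
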